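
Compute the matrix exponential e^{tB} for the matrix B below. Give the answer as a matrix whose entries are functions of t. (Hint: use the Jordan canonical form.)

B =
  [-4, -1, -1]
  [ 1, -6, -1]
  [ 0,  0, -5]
e^{tB} =
  [t*exp(-5*t) + exp(-5*t), -t*exp(-5*t), -t*exp(-5*t)]
  [t*exp(-5*t), -t*exp(-5*t) + exp(-5*t), -t*exp(-5*t)]
  [0, 0, exp(-5*t)]

Strategy: write B = P · J · P⁻¹ where J is a Jordan canonical form, so e^{tB} = P · e^{tJ} · P⁻¹, and e^{tJ} can be computed block-by-block.

B has Jordan form
J =
  [-5,  1,  0]
  [ 0, -5,  0]
  [ 0,  0, -5]
(up to reordering of blocks).

Per-block formulas:
  For a 1×1 block at λ = -5: exp(t · [-5]) = [e^(-5t)].
  For a 2×2 Jordan block J_2(-5): exp(t · J_2(-5)) = e^(-5t)·(I + t·N), where N is the 2×2 nilpotent shift.

After assembling e^{tJ} and conjugating by P, we get:

e^{tB} =
  [t*exp(-5*t) + exp(-5*t), -t*exp(-5*t), -t*exp(-5*t)]
  [t*exp(-5*t), -t*exp(-5*t) + exp(-5*t), -t*exp(-5*t)]
  [0, 0, exp(-5*t)]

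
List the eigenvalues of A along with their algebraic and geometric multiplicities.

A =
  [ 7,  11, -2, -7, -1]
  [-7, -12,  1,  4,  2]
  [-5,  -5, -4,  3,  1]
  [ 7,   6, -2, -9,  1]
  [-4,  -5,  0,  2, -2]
λ = -4: alg = 5, geom = 2

Step 1 — factor the characteristic polynomial to read off the algebraic multiplicities:
  χ_A(x) = (x + 4)^5

Step 2 — compute geometric multiplicities via the rank-nullity identity g(λ) = n − rank(A − λI):
  rank(A − (-4)·I) = 3, so dim ker(A − (-4)·I) = n − 3 = 2

Summary:
  λ = -4: algebraic multiplicity = 5, geometric multiplicity = 2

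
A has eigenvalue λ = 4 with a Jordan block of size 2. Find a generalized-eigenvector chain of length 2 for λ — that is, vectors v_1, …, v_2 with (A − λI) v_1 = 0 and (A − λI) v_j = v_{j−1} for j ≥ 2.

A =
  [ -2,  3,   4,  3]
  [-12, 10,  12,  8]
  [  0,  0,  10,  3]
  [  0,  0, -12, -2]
A Jordan chain for λ = 4 of length 2:
v_1 = (-6, -12, 0, 0)ᵀ
v_2 = (1, 0, 0, 0)ᵀ

Let N = A − (4)·I. We want v_2 with N^2 v_2 = 0 but N^1 v_2 ≠ 0; then v_{j-1} := N · v_j for j = 2, …, 2.

Pick v_2 = (1, 0, 0, 0)ᵀ.
Then v_1 = N · v_2 = (-6, -12, 0, 0)ᵀ.

Sanity check: (A − (4)·I) v_1 = (0, 0, 0, 0)ᵀ = 0. ✓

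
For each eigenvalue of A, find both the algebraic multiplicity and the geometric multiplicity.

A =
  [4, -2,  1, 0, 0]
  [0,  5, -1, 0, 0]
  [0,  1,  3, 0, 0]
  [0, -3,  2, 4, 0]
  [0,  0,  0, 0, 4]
λ = 4: alg = 5, geom = 3

Step 1 — factor the characteristic polynomial to read off the algebraic multiplicities:
  χ_A(x) = (x - 4)^5

Step 2 — compute geometric multiplicities via the rank-nullity identity g(λ) = n − rank(A − λI):
  rank(A − (4)·I) = 2, so dim ker(A − (4)·I) = n − 2 = 3

Summary:
  λ = 4: algebraic multiplicity = 5, geometric multiplicity = 3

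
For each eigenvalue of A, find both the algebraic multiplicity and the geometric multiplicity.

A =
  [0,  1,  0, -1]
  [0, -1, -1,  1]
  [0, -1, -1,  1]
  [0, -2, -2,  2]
λ = 0: alg = 4, geom = 2

Step 1 — factor the characteristic polynomial to read off the algebraic multiplicities:
  χ_A(x) = x^4

Step 2 — compute geometric multiplicities via the rank-nullity identity g(λ) = n − rank(A − λI):
  rank(A − (0)·I) = 2, so dim ker(A − (0)·I) = n − 2 = 2

Summary:
  λ = 0: algebraic multiplicity = 4, geometric multiplicity = 2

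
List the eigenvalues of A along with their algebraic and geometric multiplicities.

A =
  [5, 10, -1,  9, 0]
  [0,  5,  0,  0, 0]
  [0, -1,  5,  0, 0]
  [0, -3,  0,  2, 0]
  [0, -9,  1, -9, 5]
λ = 2: alg = 1, geom = 1; λ = 5: alg = 4, geom = 2

Step 1 — factor the characteristic polynomial to read off the algebraic multiplicities:
  χ_A(x) = (x - 5)^4*(x - 2)

Step 2 — compute geometric multiplicities via the rank-nullity identity g(λ) = n − rank(A − λI):
  rank(A − (2)·I) = 4, so dim ker(A − (2)·I) = n − 4 = 1
  rank(A − (5)·I) = 3, so dim ker(A − (5)·I) = n − 3 = 2

Summary:
  λ = 2: algebraic multiplicity = 1, geometric multiplicity = 1
  λ = 5: algebraic multiplicity = 4, geometric multiplicity = 2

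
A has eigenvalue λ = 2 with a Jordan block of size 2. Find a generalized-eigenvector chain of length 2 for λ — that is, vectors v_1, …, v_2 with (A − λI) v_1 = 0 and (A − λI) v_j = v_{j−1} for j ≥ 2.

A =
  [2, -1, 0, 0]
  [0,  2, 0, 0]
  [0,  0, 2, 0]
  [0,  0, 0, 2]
A Jordan chain for λ = 2 of length 2:
v_1 = (-1, 0, 0, 0)ᵀ
v_2 = (0, 1, 0, 0)ᵀ

Let N = A − (2)·I. We want v_2 with N^2 v_2 = 0 but N^1 v_2 ≠ 0; then v_{j-1} := N · v_j for j = 2, …, 2.

Pick v_2 = (0, 1, 0, 0)ᵀ.
Then v_1 = N · v_2 = (-1, 0, 0, 0)ᵀ.

Sanity check: (A − (2)·I) v_1 = (0, 0, 0, 0)ᵀ = 0. ✓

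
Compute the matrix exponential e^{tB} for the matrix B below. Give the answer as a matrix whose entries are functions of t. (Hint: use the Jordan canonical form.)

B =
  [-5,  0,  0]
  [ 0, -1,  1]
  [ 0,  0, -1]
e^{tB} =
  [exp(-5*t), 0, 0]
  [0, exp(-t), t*exp(-t)]
  [0, 0, exp(-t)]

Strategy: write B = P · J · P⁻¹ where J is a Jordan canonical form, so e^{tB} = P · e^{tJ} · P⁻¹, and e^{tJ} can be computed block-by-block.

B has Jordan form
J =
  [-5,  0,  0]
  [ 0, -1,  1]
  [ 0,  0, -1]
(up to reordering of blocks).

Per-block formulas:
  For a 2×2 Jordan block J_2(-1): exp(t · J_2(-1)) = e^(-1t)·(I + t·N), where N is the 2×2 nilpotent shift.
  For a 1×1 block at λ = -5: exp(t · [-5]) = [e^(-5t)].

After assembling e^{tJ} and conjugating by P, we get:

e^{tB} =
  [exp(-5*t), 0, 0]
  [0, exp(-t), t*exp(-t)]
  [0, 0, exp(-t)]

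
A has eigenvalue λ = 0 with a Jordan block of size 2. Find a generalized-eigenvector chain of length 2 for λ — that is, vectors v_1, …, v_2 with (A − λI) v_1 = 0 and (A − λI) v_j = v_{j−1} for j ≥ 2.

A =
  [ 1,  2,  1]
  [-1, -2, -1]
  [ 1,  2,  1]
A Jordan chain for λ = 0 of length 2:
v_1 = (1, -1, 1)ᵀ
v_2 = (1, 0, 0)ᵀ

Let N = A − (0)·I. We want v_2 with N^2 v_2 = 0 but N^1 v_2 ≠ 0; then v_{j-1} := N · v_j for j = 2, …, 2.

Pick v_2 = (1, 0, 0)ᵀ.
Then v_1 = N · v_2 = (1, -1, 1)ᵀ.

Sanity check: (A − (0)·I) v_1 = (0, 0, 0)ᵀ = 0. ✓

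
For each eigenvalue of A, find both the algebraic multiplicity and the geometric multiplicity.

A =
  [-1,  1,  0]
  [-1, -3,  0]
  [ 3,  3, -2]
λ = -2: alg = 3, geom = 2

Step 1 — factor the characteristic polynomial to read off the algebraic multiplicities:
  χ_A(x) = (x + 2)^3

Step 2 — compute geometric multiplicities via the rank-nullity identity g(λ) = n − rank(A − λI):
  rank(A − (-2)·I) = 1, so dim ker(A − (-2)·I) = n − 1 = 2

Summary:
  λ = -2: algebraic multiplicity = 3, geometric multiplicity = 2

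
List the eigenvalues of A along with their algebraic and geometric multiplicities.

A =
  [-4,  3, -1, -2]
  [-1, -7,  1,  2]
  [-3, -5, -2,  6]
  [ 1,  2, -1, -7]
λ = -5: alg = 4, geom = 2

Step 1 — factor the characteristic polynomial to read off the algebraic multiplicities:
  χ_A(x) = (x + 5)^4

Step 2 — compute geometric multiplicities via the rank-nullity identity g(λ) = n − rank(A − λI):
  rank(A − (-5)·I) = 2, so dim ker(A − (-5)·I) = n − 2 = 2

Summary:
  λ = -5: algebraic multiplicity = 4, geometric multiplicity = 2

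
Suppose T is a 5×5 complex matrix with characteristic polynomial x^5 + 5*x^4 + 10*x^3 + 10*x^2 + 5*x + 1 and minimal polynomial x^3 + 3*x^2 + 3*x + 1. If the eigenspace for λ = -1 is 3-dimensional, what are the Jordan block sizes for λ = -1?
Block sizes for λ = -1: [3, 1, 1]

Step 1 — from the characteristic polynomial, algebraic multiplicity of λ = -1 is 5. From dim ker(T − (-1)·I) = 3, there are exactly 3 Jordan blocks for λ = -1.
Step 2 — from the minimal polynomial, the factor (x + 1)^3 tells us the largest block for λ = -1 has size 3.
Step 3 — with total size 5, 3 blocks, and largest block 3, the block sizes (in nonincreasing order) are [3, 1, 1].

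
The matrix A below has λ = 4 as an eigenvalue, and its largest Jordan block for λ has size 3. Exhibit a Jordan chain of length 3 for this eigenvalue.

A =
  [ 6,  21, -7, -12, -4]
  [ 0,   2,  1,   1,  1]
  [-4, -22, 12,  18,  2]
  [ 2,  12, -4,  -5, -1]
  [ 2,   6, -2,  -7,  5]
A Jordan chain for λ = 4 of length 3:
v_1 = (-14, 0, 12, -8, -4)ᵀ
v_2 = (21, -2, -22, 12, 6)ᵀ
v_3 = (0, 1, 0, 0, 0)ᵀ

Let N = A − (4)·I. We want v_3 with N^3 v_3 = 0 but N^2 v_3 ≠ 0; then v_{j-1} := N · v_j for j = 3, …, 2.

Pick v_3 = (0, 1, 0, 0, 0)ᵀ.
Then v_2 = N · v_3 = (21, -2, -22, 12, 6)ᵀ.
Then v_1 = N · v_2 = (-14, 0, 12, -8, -4)ᵀ.

Sanity check: (A − (4)·I) v_1 = (0, 0, 0, 0, 0)ᵀ = 0. ✓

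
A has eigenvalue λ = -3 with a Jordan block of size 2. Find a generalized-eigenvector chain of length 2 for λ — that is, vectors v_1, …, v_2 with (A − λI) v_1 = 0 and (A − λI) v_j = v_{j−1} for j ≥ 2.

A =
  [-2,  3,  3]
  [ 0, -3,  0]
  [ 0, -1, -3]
A Jordan chain for λ = -3 of length 2:
v_1 = (3, 0, -1)ᵀ
v_2 = (0, 1, 0)ᵀ

Let N = A − (-3)·I. We want v_2 with N^2 v_2 = 0 but N^1 v_2 ≠ 0; then v_{j-1} := N · v_j for j = 2, …, 2.

Pick v_2 = (0, 1, 0)ᵀ.
Then v_1 = N · v_2 = (3, 0, -1)ᵀ.

Sanity check: (A − (-3)·I) v_1 = (0, 0, 0)ᵀ = 0. ✓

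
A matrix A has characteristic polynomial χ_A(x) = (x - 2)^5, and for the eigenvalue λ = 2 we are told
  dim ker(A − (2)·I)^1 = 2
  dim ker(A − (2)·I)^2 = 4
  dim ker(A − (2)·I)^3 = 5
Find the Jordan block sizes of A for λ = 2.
Block sizes for λ = 2: [3, 2]

From the dimensions of kernels of powers, the number of Jordan blocks of size at least j is d_j − d_{j−1} where d_j = dim ker(N^j) (with d_0 = 0). Computing the differences gives [2, 2, 1].
The number of blocks of size exactly k is (#blocks of size ≥ k) − (#blocks of size ≥ k + 1), so the partition is: 1 block(s) of size 2, 1 block(s) of size 3.
In nonincreasing order the block sizes are [3, 2].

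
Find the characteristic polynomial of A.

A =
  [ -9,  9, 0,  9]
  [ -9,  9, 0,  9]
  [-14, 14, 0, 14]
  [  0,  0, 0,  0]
x^4

Expanding det(x·I − A) (e.g. by cofactor expansion or by noting that A is similar to its Jordan form J, which has the same characteristic polynomial as A) gives
  χ_A(x) = x^4
which factors as x^4. The eigenvalues (with algebraic multiplicities) are λ = 0 with multiplicity 4.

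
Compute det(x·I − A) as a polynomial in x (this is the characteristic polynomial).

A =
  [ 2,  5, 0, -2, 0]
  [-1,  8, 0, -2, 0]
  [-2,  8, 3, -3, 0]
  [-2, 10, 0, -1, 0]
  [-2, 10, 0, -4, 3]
x^5 - 15*x^4 + 90*x^3 - 270*x^2 + 405*x - 243

Expanding det(x·I − A) (e.g. by cofactor expansion or by noting that A is similar to its Jordan form J, which has the same characteristic polynomial as A) gives
  χ_A(x) = x^5 - 15*x^4 + 90*x^3 - 270*x^2 + 405*x - 243
which factors as (x - 3)^5. The eigenvalues (with algebraic multiplicities) are λ = 3 with multiplicity 5.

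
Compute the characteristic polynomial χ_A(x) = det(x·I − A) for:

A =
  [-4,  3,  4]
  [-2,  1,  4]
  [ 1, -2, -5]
x^3 + 8*x^2 + 21*x + 18

Expanding det(x·I − A) (e.g. by cofactor expansion or by noting that A is similar to its Jordan form J, which has the same characteristic polynomial as A) gives
  χ_A(x) = x^3 + 8*x^2 + 21*x + 18
which factors as (x + 2)*(x + 3)^2. The eigenvalues (with algebraic multiplicities) are λ = -3 with multiplicity 2, λ = -2 with multiplicity 1.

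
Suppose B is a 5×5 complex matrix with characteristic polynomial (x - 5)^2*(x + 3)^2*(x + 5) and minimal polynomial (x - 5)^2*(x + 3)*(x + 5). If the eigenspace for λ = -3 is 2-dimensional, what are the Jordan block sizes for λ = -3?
Block sizes for λ = -3: [1, 1]

Step 1 — from the characteristic polynomial, algebraic multiplicity of λ = -3 is 2. From dim ker(B − (-3)·I) = 2, there are exactly 2 Jordan blocks for λ = -3.
Step 2 — from the minimal polynomial, the factor (x + 3) tells us the largest block for λ = -3 has size 1.
Step 3 — with total size 2, 2 blocks, and largest block 1, the block sizes (in nonincreasing order) are [1, 1].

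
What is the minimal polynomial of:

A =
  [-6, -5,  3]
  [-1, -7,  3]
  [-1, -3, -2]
x^3 + 15*x^2 + 75*x + 125

The characteristic polynomial is χ_A(x) = (x + 5)^3, so the eigenvalues are known. The minimal polynomial is
  m_A(x) = Π_λ (x − λ)^{k_λ}
where k_λ is the size of the *largest* Jordan block for λ (equivalently, the smallest k with (A − λI)^k v = 0 for every generalised eigenvector v of λ).

  λ = -5: largest Jordan block has size 3, contributing (x + 5)^3

So m_A(x) = (x + 5)^3 = x^3 + 15*x^2 + 75*x + 125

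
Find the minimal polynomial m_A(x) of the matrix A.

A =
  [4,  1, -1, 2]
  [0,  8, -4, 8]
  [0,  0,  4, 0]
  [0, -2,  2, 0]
x^2 - 8*x + 16

The characteristic polynomial is χ_A(x) = (x - 4)^4, so the eigenvalues are known. The minimal polynomial is
  m_A(x) = Π_λ (x − λ)^{k_λ}
where k_λ is the size of the *largest* Jordan block for λ (equivalently, the smallest k with (A − λI)^k v = 0 for every generalised eigenvector v of λ).

  λ = 4: largest Jordan block has size 2, contributing (x − 4)^2

So m_A(x) = (x - 4)^2 = x^2 - 8*x + 16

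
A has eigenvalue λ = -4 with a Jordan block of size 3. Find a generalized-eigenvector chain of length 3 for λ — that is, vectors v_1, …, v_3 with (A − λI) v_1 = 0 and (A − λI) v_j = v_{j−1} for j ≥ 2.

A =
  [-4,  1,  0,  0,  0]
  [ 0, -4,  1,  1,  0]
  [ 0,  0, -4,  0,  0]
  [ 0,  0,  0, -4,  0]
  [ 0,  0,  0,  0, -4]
A Jordan chain for λ = -4 of length 3:
v_1 = (1, 0, 0, 0, 0)ᵀ
v_2 = (0, 1, 0, 0, 0)ᵀ
v_3 = (0, 0, 1, 0, 0)ᵀ

Let N = A − (-4)·I. We want v_3 with N^3 v_3 = 0 but N^2 v_3 ≠ 0; then v_{j-1} := N · v_j for j = 3, …, 2.

Pick v_3 = (0, 0, 1, 0, 0)ᵀ.
Then v_2 = N · v_3 = (0, 1, 0, 0, 0)ᵀ.
Then v_1 = N · v_2 = (1, 0, 0, 0, 0)ᵀ.

Sanity check: (A − (-4)·I) v_1 = (0, 0, 0, 0, 0)ᵀ = 0. ✓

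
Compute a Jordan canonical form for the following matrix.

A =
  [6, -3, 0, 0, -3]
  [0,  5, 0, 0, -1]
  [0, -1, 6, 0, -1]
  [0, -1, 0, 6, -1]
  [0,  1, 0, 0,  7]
J_2(6) ⊕ J_1(6) ⊕ J_1(6) ⊕ J_1(6)

The characteristic polynomial is
  det(x·I − A) = x^5 - 30*x^4 + 360*x^3 - 2160*x^2 + 6480*x - 7776 = (x - 6)^5

Eigenvalues and multiplicities (the geometric multiplicity of λ is n − rank(A − λI), which equals the number of Jordan blocks for λ):
  λ = 6: algebraic multiplicity = 5, geometric multiplicity = 4

Determining the block sizes for each eigenvalue:
  λ = 6: 4 blocks summing to 5 forces exactly one block of size 2 and the rest size 1 → block sizes [2, 1, 1, 1]

Assembling the blocks gives a Jordan form
J =
  [6, 1, 0, 0, 0]
  [0, 6, 0, 0, 0]
  [0, 0, 6, 0, 0]
  [0, 0, 0, 6, 0]
  [0, 0, 0, 0, 6]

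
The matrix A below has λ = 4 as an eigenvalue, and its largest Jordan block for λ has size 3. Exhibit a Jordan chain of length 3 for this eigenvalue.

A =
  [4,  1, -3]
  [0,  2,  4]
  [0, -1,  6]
A Jordan chain for λ = 4 of length 3:
v_1 = (1, 0, 0)ᵀ
v_2 = (1, -2, -1)ᵀ
v_3 = (0, 1, 0)ᵀ

Let N = A − (4)·I. We want v_3 with N^3 v_3 = 0 but N^2 v_3 ≠ 0; then v_{j-1} := N · v_j for j = 3, …, 2.

Pick v_3 = (0, 1, 0)ᵀ.
Then v_2 = N · v_3 = (1, -2, -1)ᵀ.
Then v_1 = N · v_2 = (1, 0, 0)ᵀ.

Sanity check: (A − (4)·I) v_1 = (0, 0, 0)ᵀ = 0. ✓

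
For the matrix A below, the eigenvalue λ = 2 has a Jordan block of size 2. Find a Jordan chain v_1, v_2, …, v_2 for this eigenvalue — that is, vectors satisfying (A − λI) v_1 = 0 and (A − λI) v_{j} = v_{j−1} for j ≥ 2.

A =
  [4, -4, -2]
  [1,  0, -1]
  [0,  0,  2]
A Jordan chain for λ = 2 of length 2:
v_1 = (2, 1, 0)ᵀ
v_2 = (1, 0, 0)ᵀ

Let N = A − (2)·I. We want v_2 with N^2 v_2 = 0 but N^1 v_2 ≠ 0; then v_{j-1} := N · v_j for j = 2, …, 2.

Pick v_2 = (1, 0, 0)ᵀ.
Then v_1 = N · v_2 = (2, 1, 0)ᵀ.

Sanity check: (A − (2)·I) v_1 = (0, 0, 0)ᵀ = 0. ✓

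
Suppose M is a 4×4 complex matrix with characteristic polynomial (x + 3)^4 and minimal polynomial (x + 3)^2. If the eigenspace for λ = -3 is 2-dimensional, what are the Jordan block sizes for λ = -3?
Block sizes for λ = -3: [2, 2]

Step 1 — from the characteristic polynomial, algebraic multiplicity of λ = -3 is 4. From dim ker(M − (-3)·I) = 2, there are exactly 2 Jordan blocks for λ = -3.
Step 2 — from the minimal polynomial, the factor (x + 3)^2 tells us the largest block for λ = -3 has size 2.
Step 3 — with total size 4, 2 blocks, and largest block 2, the block sizes (in nonincreasing order) are [2, 2].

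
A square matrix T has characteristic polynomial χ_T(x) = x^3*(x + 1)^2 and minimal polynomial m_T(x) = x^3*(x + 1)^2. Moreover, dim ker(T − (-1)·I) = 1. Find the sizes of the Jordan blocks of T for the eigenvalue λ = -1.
Block sizes for λ = -1: [2]

Step 1 — from the characteristic polynomial, algebraic multiplicity of λ = -1 is 2. From dim ker(T − (-1)·I) = 1, there are exactly 1 Jordan blocks for λ = -1.
Step 2 — from the minimal polynomial, the factor (x + 1)^2 tells us the largest block for λ = -1 has size 2.
Step 3 — with total size 2, 1 blocks, and largest block 2, the block sizes (in nonincreasing order) are [2].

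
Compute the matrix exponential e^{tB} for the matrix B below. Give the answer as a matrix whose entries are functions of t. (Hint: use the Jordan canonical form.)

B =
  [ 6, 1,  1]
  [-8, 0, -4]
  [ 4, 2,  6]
e^{tB} =
  [2*t*exp(4*t) + exp(4*t), t*exp(4*t), t*exp(4*t)]
  [-8*t*exp(4*t), -4*t*exp(4*t) + exp(4*t), -4*t*exp(4*t)]
  [4*t*exp(4*t), 2*t*exp(4*t), 2*t*exp(4*t) + exp(4*t)]

Strategy: write B = P · J · P⁻¹ where J is a Jordan canonical form, so e^{tB} = P · e^{tJ} · P⁻¹, and e^{tJ} can be computed block-by-block.

B has Jordan form
J =
  [4, 1, 0]
  [0, 4, 0]
  [0, 0, 4]
(up to reordering of blocks).

Per-block formulas:
  For a 1×1 block at λ = 4: exp(t · [4]) = [e^(4t)].
  For a 2×2 Jordan block J_2(4): exp(t · J_2(4)) = e^(4t)·(I + t·N), where N is the 2×2 nilpotent shift.

After assembling e^{tJ} and conjugating by P, we get:

e^{tB} =
  [2*t*exp(4*t) + exp(4*t), t*exp(4*t), t*exp(4*t)]
  [-8*t*exp(4*t), -4*t*exp(4*t) + exp(4*t), -4*t*exp(4*t)]
  [4*t*exp(4*t), 2*t*exp(4*t), 2*t*exp(4*t) + exp(4*t)]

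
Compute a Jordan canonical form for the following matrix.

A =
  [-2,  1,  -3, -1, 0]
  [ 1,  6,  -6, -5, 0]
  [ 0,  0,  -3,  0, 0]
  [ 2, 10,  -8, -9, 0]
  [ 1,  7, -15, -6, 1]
J_3(-3) ⊕ J_2(1)

The characteristic polynomial is
  det(x·I − A) = x^5 + 7*x^4 + 10*x^3 - 18*x^2 - 27*x + 27 = (x - 1)^2*(x + 3)^3

Eigenvalues and multiplicities (the geometric multiplicity of λ is n − rank(A − λI), which equals the number of Jordan blocks for λ):
  λ = -3: algebraic multiplicity = 3, geometric multiplicity = 1
  λ = 1: algebraic multiplicity = 2, geometric multiplicity = 1

Determining the block sizes for each eigenvalue:
  λ = -3: one block (gm = 1), so the single block has size am = 3 → block sizes [3]
  λ = 1: one block (gm = 1), so the single block has size am = 2 → block sizes [2]

Assembling the blocks gives a Jordan form
J =
  [-3,  1,  0, 0, 0]
  [ 0, -3,  1, 0, 0]
  [ 0,  0, -3, 0, 0]
  [ 0,  0,  0, 1, 1]
  [ 0,  0,  0, 0, 1]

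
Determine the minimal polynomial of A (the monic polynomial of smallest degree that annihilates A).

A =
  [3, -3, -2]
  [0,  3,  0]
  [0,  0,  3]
x^2 - 6*x + 9

The characteristic polynomial is χ_A(x) = (x - 3)^3, so the eigenvalues are known. The minimal polynomial is
  m_A(x) = Π_λ (x − λ)^{k_λ}
where k_λ is the size of the *largest* Jordan block for λ (equivalently, the smallest k with (A − λI)^k v = 0 for every generalised eigenvector v of λ).

  λ = 3: largest Jordan block has size 2, contributing (x − 3)^2

So m_A(x) = (x - 3)^2 = x^2 - 6*x + 9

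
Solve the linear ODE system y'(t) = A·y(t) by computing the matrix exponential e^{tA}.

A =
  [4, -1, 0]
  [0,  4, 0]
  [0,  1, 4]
e^{tA} =
  [exp(4*t), -t*exp(4*t), 0]
  [0, exp(4*t), 0]
  [0, t*exp(4*t), exp(4*t)]

Strategy: write A = P · J · P⁻¹ where J is a Jordan canonical form, so e^{tA} = P · e^{tJ} · P⁻¹, and e^{tJ} can be computed block-by-block.

A has Jordan form
J =
  [4, 1, 0]
  [0, 4, 0]
  [0, 0, 4]
(up to reordering of blocks).

Per-block formulas:
  For a 1×1 block at λ = 4: exp(t · [4]) = [e^(4t)].
  For a 2×2 Jordan block J_2(4): exp(t · J_2(4)) = e^(4t)·(I + t·N), where N is the 2×2 nilpotent shift.

After assembling e^{tJ} and conjugating by P, we get:

e^{tA} =
  [exp(4*t), -t*exp(4*t), 0]
  [0, exp(4*t), 0]
  [0, t*exp(4*t), exp(4*t)]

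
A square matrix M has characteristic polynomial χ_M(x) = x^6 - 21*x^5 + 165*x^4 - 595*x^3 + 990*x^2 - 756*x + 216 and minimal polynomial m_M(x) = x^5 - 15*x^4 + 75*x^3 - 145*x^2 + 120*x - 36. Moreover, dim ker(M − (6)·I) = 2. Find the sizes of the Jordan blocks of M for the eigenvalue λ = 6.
Block sizes for λ = 6: [2, 1]

Step 1 — from the characteristic polynomial, algebraic multiplicity of λ = 6 is 3. From dim ker(M − (6)·I) = 2, there are exactly 2 Jordan blocks for λ = 6.
Step 2 — from the minimal polynomial, the factor (x − 6)^2 tells us the largest block for λ = 6 has size 2.
Step 3 — with total size 3, 2 blocks, and largest block 2, the block sizes (in nonincreasing order) are [2, 1].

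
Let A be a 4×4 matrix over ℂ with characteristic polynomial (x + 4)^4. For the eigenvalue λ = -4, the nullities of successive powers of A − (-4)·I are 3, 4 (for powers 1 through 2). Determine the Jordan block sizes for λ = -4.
Block sizes for λ = -4: [2, 1, 1]

From the dimensions of kernels of powers, the number of Jordan blocks of size at least j is d_j − d_{j−1} where d_j = dim ker(N^j) (with d_0 = 0). Computing the differences gives [3, 1].
The number of blocks of size exactly k is (#blocks of size ≥ k) − (#blocks of size ≥ k + 1), so the partition is: 2 block(s) of size 1, 1 block(s) of size 2.
In nonincreasing order the block sizes are [2, 1, 1].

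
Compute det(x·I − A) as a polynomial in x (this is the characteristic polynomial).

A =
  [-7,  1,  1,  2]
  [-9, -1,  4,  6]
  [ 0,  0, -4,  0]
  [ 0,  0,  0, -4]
x^4 + 16*x^3 + 96*x^2 + 256*x + 256

Expanding det(x·I − A) (e.g. by cofactor expansion or by noting that A is similar to its Jordan form J, which has the same characteristic polynomial as A) gives
  χ_A(x) = x^4 + 16*x^3 + 96*x^2 + 256*x + 256
which factors as (x + 4)^4. The eigenvalues (with algebraic multiplicities) are λ = -4 with multiplicity 4.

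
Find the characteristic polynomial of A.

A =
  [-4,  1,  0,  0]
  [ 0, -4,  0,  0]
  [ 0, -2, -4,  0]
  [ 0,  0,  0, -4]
x^4 + 16*x^3 + 96*x^2 + 256*x + 256

Expanding det(x·I − A) (e.g. by cofactor expansion or by noting that A is similar to its Jordan form J, which has the same characteristic polynomial as A) gives
  χ_A(x) = x^4 + 16*x^3 + 96*x^2 + 256*x + 256
which factors as (x + 4)^4. The eigenvalues (with algebraic multiplicities) are λ = -4 with multiplicity 4.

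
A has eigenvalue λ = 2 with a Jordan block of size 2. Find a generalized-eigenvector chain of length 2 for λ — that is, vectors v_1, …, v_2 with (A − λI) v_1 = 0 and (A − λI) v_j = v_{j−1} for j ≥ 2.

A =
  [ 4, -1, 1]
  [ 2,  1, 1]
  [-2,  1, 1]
A Jordan chain for λ = 2 of length 2:
v_1 = (2, 2, -2)ᵀ
v_2 = (1, 0, 0)ᵀ

Let N = A − (2)·I. We want v_2 with N^2 v_2 = 0 but N^1 v_2 ≠ 0; then v_{j-1} := N · v_j for j = 2, …, 2.

Pick v_2 = (1, 0, 0)ᵀ.
Then v_1 = N · v_2 = (2, 2, -2)ᵀ.

Sanity check: (A − (2)·I) v_1 = (0, 0, 0)ᵀ = 0. ✓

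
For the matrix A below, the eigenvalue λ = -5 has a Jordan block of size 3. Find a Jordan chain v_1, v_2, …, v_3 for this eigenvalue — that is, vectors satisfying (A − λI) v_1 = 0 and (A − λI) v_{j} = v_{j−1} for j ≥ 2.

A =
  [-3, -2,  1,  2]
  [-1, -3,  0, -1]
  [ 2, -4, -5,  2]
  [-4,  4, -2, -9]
A Jordan chain for λ = -5 of length 3:
v_1 = (-4, 2, -4, 8)ᵀ
v_2 = (-2, 2, -4, 4)ᵀ
v_3 = (0, 1, 0, 0)ᵀ

Let N = A − (-5)·I. We want v_3 with N^3 v_3 = 0 but N^2 v_3 ≠ 0; then v_{j-1} := N · v_j for j = 3, …, 2.

Pick v_3 = (0, 1, 0, 0)ᵀ.
Then v_2 = N · v_3 = (-2, 2, -4, 4)ᵀ.
Then v_1 = N · v_2 = (-4, 2, -4, 8)ᵀ.

Sanity check: (A − (-5)·I) v_1 = (0, 0, 0, 0)ᵀ = 0. ✓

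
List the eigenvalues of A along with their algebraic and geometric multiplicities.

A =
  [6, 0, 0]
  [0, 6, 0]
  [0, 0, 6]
λ = 6: alg = 3, geom = 3

Step 1 — factor the characteristic polynomial to read off the algebraic multiplicities:
  χ_A(x) = (x - 6)^3

Step 2 — compute geometric multiplicities via the rank-nullity identity g(λ) = n − rank(A − λI):
  rank(A − (6)·I) = 0, so dim ker(A − (6)·I) = n − 0 = 3

Summary:
  λ = 6: algebraic multiplicity = 3, geometric multiplicity = 3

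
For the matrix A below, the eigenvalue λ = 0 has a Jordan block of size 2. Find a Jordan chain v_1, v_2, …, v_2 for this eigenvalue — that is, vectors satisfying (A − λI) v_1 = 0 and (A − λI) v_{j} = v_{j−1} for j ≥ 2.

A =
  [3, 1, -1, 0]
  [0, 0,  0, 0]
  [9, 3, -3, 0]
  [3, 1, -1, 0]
A Jordan chain for λ = 0 of length 2:
v_1 = (3, 0, 9, 3)ᵀ
v_2 = (1, 0, 0, 0)ᵀ

Let N = A − (0)·I. We want v_2 with N^2 v_2 = 0 but N^1 v_2 ≠ 0; then v_{j-1} := N · v_j for j = 2, …, 2.

Pick v_2 = (1, 0, 0, 0)ᵀ.
Then v_1 = N · v_2 = (3, 0, 9, 3)ᵀ.

Sanity check: (A − (0)·I) v_1 = (0, 0, 0, 0)ᵀ = 0. ✓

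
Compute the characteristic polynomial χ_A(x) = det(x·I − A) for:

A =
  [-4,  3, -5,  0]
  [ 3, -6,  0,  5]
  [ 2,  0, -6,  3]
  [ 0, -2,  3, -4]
x^4 + 20*x^3 + 150*x^2 + 500*x + 625

Expanding det(x·I − A) (e.g. by cofactor expansion or by noting that A is similar to its Jordan form J, which has the same characteristic polynomial as A) gives
  χ_A(x) = x^4 + 20*x^3 + 150*x^2 + 500*x + 625
which factors as (x + 5)^4. The eigenvalues (with algebraic multiplicities) are λ = -5 with multiplicity 4.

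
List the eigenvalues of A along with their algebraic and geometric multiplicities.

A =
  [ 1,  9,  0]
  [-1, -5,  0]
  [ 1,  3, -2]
λ = -2: alg = 3, geom = 2

Step 1 — factor the characteristic polynomial to read off the algebraic multiplicities:
  χ_A(x) = (x + 2)^3

Step 2 — compute geometric multiplicities via the rank-nullity identity g(λ) = n − rank(A − λI):
  rank(A − (-2)·I) = 1, so dim ker(A − (-2)·I) = n − 1 = 2

Summary:
  λ = -2: algebraic multiplicity = 3, geometric multiplicity = 2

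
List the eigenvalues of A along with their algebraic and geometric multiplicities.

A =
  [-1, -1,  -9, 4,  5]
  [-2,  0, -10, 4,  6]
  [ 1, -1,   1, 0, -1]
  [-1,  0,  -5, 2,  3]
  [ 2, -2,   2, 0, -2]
λ = 0: alg = 5, geom = 3

Step 1 — factor the characteristic polynomial to read off the algebraic multiplicities:
  χ_A(x) = x^5

Step 2 — compute geometric multiplicities via the rank-nullity identity g(λ) = n − rank(A − λI):
  rank(A − (0)·I) = 2, so dim ker(A − (0)·I) = n − 2 = 3

Summary:
  λ = 0: algebraic multiplicity = 5, geometric multiplicity = 3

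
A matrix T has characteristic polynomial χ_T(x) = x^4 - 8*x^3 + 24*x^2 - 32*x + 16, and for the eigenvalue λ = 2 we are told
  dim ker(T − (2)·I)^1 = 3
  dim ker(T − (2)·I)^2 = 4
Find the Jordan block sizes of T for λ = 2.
Block sizes for λ = 2: [2, 1, 1]

From the dimensions of kernels of powers, the number of Jordan blocks of size at least j is d_j − d_{j−1} where d_j = dim ker(N^j) (with d_0 = 0). Computing the differences gives [3, 1].
The number of blocks of size exactly k is (#blocks of size ≥ k) − (#blocks of size ≥ k + 1), so the partition is: 2 block(s) of size 1, 1 block(s) of size 2.
In nonincreasing order the block sizes are [2, 1, 1].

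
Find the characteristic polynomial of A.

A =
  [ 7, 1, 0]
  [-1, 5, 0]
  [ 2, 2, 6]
x^3 - 18*x^2 + 108*x - 216

Expanding det(x·I − A) (e.g. by cofactor expansion or by noting that A is similar to its Jordan form J, which has the same characteristic polynomial as A) gives
  χ_A(x) = x^3 - 18*x^2 + 108*x - 216
which factors as (x - 6)^3. The eigenvalues (with algebraic multiplicities) are λ = 6 with multiplicity 3.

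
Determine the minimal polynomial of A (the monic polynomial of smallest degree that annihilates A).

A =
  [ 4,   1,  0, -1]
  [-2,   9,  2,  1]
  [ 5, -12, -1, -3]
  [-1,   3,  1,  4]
x^3 - 12*x^2 + 48*x - 64

The characteristic polynomial is χ_A(x) = (x - 4)^4, so the eigenvalues are known. The minimal polynomial is
  m_A(x) = Π_λ (x − λ)^{k_λ}
where k_λ is the size of the *largest* Jordan block for λ (equivalently, the smallest k with (A − λI)^k v = 0 for every generalised eigenvector v of λ).

  λ = 4: largest Jordan block has size 3, contributing (x − 4)^3

So m_A(x) = (x - 4)^3 = x^3 - 12*x^2 + 48*x - 64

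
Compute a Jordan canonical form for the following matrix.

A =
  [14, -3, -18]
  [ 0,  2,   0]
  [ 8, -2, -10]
J_2(2) ⊕ J_1(2)

The characteristic polynomial is
  det(x·I − A) = x^3 - 6*x^2 + 12*x - 8 = (x - 2)^3

Eigenvalues and multiplicities (the geometric multiplicity of λ is n − rank(A − λI), which equals the number of Jordan blocks for λ):
  λ = 2: algebraic multiplicity = 3, geometric multiplicity = 2

Determining the block sizes for each eigenvalue:
  λ = 2: 2 blocks summing to 3 forces exactly one block of size 2 and the rest size 1 → block sizes [2, 1]

Assembling the blocks gives a Jordan form
J =
  [2, 1, 0]
  [0, 2, 0]
  [0, 0, 2]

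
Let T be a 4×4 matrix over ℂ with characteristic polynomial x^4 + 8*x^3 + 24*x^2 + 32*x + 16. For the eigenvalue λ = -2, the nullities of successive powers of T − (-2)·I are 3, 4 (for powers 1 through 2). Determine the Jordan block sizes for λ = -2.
Block sizes for λ = -2: [2, 1, 1]

From the dimensions of kernels of powers, the number of Jordan blocks of size at least j is d_j − d_{j−1} where d_j = dim ker(N^j) (with d_0 = 0). Computing the differences gives [3, 1].
The number of blocks of size exactly k is (#blocks of size ≥ k) − (#blocks of size ≥ k + 1), so the partition is: 2 block(s) of size 1, 1 block(s) of size 2.
In nonincreasing order the block sizes are [2, 1, 1].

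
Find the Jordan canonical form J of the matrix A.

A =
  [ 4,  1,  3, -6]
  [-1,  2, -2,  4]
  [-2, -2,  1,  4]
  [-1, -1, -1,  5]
J_3(3) ⊕ J_1(3)

The characteristic polynomial is
  det(x·I − A) = x^4 - 12*x^3 + 54*x^2 - 108*x + 81 = (x - 3)^4

Eigenvalues and multiplicities (the geometric multiplicity of λ is n − rank(A − λI), which equals the number of Jordan blocks for λ):
  λ = 3: algebraic multiplicity = 4, geometric multiplicity = 2

Determining the block sizes for each eigenvalue:
  λ = 3: with am = 4 and gm = 2, the partition is not yet determined (e.g. several partitions of 4 into 2 parts exist). Let N = A − (3)·I. Computing rank(N^1) = 2, rank(N^2) = 1, rank(N^3) = 0; the number of blocks of size ≥ j is rank(N^{j−1}) − rank(N^j), giving [2, 1, 1]. So we have 1 block(s) of size 3, 1 block(s) of size 1 → block sizes [3, 1]

Assembling the blocks gives a Jordan form
J =
  [3, 1, 0, 0]
  [0, 3, 1, 0]
  [0, 0, 3, 0]
  [0, 0, 0, 3]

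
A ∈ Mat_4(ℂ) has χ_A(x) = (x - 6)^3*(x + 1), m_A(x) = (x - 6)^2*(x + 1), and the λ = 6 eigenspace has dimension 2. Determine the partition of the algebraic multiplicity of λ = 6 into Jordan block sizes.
Block sizes for λ = 6: [2, 1]

Step 1 — from the characteristic polynomial, algebraic multiplicity of λ = 6 is 3. From dim ker(A − (6)·I) = 2, there are exactly 2 Jordan blocks for λ = 6.
Step 2 — from the minimal polynomial, the factor (x − 6)^2 tells us the largest block for λ = 6 has size 2.
Step 3 — with total size 3, 2 blocks, and largest block 2, the block sizes (in nonincreasing order) are [2, 1].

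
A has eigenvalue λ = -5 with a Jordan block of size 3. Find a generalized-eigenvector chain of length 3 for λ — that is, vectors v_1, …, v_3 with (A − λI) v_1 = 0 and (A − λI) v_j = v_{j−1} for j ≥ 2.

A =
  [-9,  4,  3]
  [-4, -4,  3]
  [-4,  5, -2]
A Jordan chain for λ = -5 of length 3:
v_1 = (-12, 0, -16)ᵀ
v_2 = (-4, -4, -4)ᵀ
v_3 = (1, 0, 0)ᵀ

Let N = A − (-5)·I. We want v_3 with N^3 v_3 = 0 but N^2 v_3 ≠ 0; then v_{j-1} := N · v_j for j = 3, …, 2.

Pick v_3 = (1, 0, 0)ᵀ.
Then v_2 = N · v_3 = (-4, -4, -4)ᵀ.
Then v_1 = N · v_2 = (-12, 0, -16)ᵀ.

Sanity check: (A − (-5)·I) v_1 = (0, 0, 0)ᵀ = 0. ✓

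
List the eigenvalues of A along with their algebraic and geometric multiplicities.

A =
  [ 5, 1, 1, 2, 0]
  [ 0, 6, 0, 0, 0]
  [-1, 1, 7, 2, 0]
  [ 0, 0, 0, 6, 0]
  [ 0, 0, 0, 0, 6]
λ = 6: alg = 5, geom = 4

Step 1 — factor the characteristic polynomial to read off the algebraic multiplicities:
  χ_A(x) = (x - 6)^5

Step 2 — compute geometric multiplicities via the rank-nullity identity g(λ) = n − rank(A − λI):
  rank(A − (6)·I) = 1, so dim ker(A − (6)·I) = n − 1 = 4

Summary:
  λ = 6: algebraic multiplicity = 5, geometric multiplicity = 4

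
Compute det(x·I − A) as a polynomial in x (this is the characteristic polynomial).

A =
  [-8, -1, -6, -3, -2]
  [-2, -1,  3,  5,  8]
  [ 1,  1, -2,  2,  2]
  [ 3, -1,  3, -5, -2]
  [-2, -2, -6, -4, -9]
x^5 + 25*x^4 + 250*x^3 + 1250*x^2 + 3125*x + 3125

Expanding det(x·I − A) (e.g. by cofactor expansion or by noting that A is similar to its Jordan form J, which has the same characteristic polynomial as A) gives
  χ_A(x) = x^5 + 25*x^4 + 250*x^3 + 1250*x^2 + 3125*x + 3125
which factors as (x + 5)^5. The eigenvalues (with algebraic multiplicities) are λ = -5 with multiplicity 5.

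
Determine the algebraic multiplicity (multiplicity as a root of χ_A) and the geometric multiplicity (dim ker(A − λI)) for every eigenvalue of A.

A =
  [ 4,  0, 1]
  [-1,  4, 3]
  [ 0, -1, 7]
λ = 5: alg = 3, geom = 1

Step 1 — factor the characteristic polynomial to read off the algebraic multiplicities:
  χ_A(x) = (x - 5)^3

Step 2 — compute geometric multiplicities via the rank-nullity identity g(λ) = n − rank(A − λI):
  rank(A − (5)·I) = 2, so dim ker(A − (5)·I) = n − 2 = 1

Summary:
  λ = 5: algebraic multiplicity = 3, geometric multiplicity = 1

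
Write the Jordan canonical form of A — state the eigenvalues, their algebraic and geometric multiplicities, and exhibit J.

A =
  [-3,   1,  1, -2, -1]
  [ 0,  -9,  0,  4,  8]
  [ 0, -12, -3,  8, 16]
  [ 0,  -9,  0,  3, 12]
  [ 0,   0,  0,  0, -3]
J_2(-3) ⊕ J_2(-3) ⊕ J_1(-3)

The characteristic polynomial is
  det(x·I − A) = x^5 + 15*x^4 + 90*x^3 + 270*x^2 + 405*x + 243 = (x + 3)^5

Eigenvalues and multiplicities (the geometric multiplicity of λ is n − rank(A − λI), which equals the number of Jordan blocks for λ):
  λ = -3: algebraic multiplicity = 5, geometric multiplicity = 3

Determining the block sizes for each eigenvalue:
  λ = -3: with am = 5 and gm = 3, the partition is not yet determined (e.g. several partitions of 5 into 3 parts exist). Let N = A − (-3)·I. Computing rank(N^1) = 2, rank(N^2) = 0; the number of blocks of size ≥ j is rank(N^{j−1}) − rank(N^j), giving [3, 2]. So we have 2 block(s) of size 2, 1 block(s) of size 1 → block sizes [2, 2, 1]

Assembling the blocks gives a Jordan form
J =
  [-3,  1,  0,  0,  0]
  [ 0, -3,  0,  0,  0]
  [ 0,  0, -3,  1,  0]
  [ 0,  0,  0, -3,  0]
  [ 0,  0,  0,  0, -3]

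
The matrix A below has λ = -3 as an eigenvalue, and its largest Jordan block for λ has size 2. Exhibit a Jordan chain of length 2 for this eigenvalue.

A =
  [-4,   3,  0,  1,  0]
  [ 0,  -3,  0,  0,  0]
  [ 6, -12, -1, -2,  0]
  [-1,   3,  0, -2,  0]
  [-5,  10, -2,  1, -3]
A Jordan chain for λ = -3 of length 2:
v_1 = (3, 0, -6, 3, 5)ᵀ
v_2 = (3, 2, 0, 0, 0)ᵀ

Let N = A − (-3)·I. We want v_2 with N^2 v_2 = 0 but N^1 v_2 ≠ 0; then v_{j-1} := N · v_j for j = 2, …, 2.

Pick v_2 = (3, 2, 0, 0, 0)ᵀ.
Then v_1 = N · v_2 = (3, 0, -6, 3, 5)ᵀ.

Sanity check: (A − (-3)·I) v_1 = (0, 0, 0, 0, 0)ᵀ = 0. ✓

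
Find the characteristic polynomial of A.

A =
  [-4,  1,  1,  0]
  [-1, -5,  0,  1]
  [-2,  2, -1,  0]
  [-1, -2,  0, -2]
x^4 + 12*x^3 + 54*x^2 + 108*x + 81

Expanding det(x·I − A) (e.g. by cofactor expansion or by noting that A is similar to its Jordan form J, which has the same characteristic polynomial as A) gives
  χ_A(x) = x^4 + 12*x^3 + 54*x^2 + 108*x + 81
which factors as (x + 3)^4. The eigenvalues (with algebraic multiplicities) are λ = -3 with multiplicity 4.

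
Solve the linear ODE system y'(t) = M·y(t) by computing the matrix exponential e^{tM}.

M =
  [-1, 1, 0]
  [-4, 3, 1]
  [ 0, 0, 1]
e^{tM} =
  [-2*t*exp(t) + exp(t), t*exp(t), t^2*exp(t)/2]
  [-4*t*exp(t), 2*t*exp(t) + exp(t), t^2*exp(t) + t*exp(t)]
  [0, 0, exp(t)]

Strategy: write M = P · J · P⁻¹ where J is a Jordan canonical form, so e^{tM} = P · e^{tJ} · P⁻¹, and e^{tJ} can be computed block-by-block.

M has Jordan form
J =
  [1, 1, 0]
  [0, 1, 1]
  [0, 0, 1]
(up to reordering of blocks).

Per-block formulas:
  For a 3×3 Jordan block J_3(1): exp(t · J_3(1)) = e^(1t)·(I + t·N + (t^2/2)·N^2), where N is the 3×3 nilpotent shift.

After assembling e^{tJ} and conjugating by P, we get:

e^{tM} =
  [-2*t*exp(t) + exp(t), t*exp(t), t^2*exp(t)/2]
  [-4*t*exp(t), 2*t*exp(t) + exp(t), t^2*exp(t) + t*exp(t)]
  [0, 0, exp(t)]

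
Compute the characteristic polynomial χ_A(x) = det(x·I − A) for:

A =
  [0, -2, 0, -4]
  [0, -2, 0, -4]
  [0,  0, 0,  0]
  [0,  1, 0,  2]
x^4

Expanding det(x·I − A) (e.g. by cofactor expansion or by noting that A is similar to its Jordan form J, which has the same characteristic polynomial as A) gives
  χ_A(x) = x^4
which factors as x^4. The eigenvalues (with algebraic multiplicities) are λ = 0 with multiplicity 4.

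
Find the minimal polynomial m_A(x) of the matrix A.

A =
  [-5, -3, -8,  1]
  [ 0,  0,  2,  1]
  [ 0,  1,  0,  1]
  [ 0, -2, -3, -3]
x^4 + 8*x^3 + 18*x^2 + 16*x + 5

The characteristic polynomial is χ_A(x) = (x + 1)^3*(x + 5), so the eigenvalues are known. The minimal polynomial is
  m_A(x) = Π_λ (x − λ)^{k_λ}
where k_λ is the size of the *largest* Jordan block for λ (equivalently, the smallest k with (A − λI)^k v = 0 for every generalised eigenvector v of λ).

  λ = -5: largest Jordan block has size 1, contributing (x + 5)
  λ = -1: largest Jordan block has size 3, contributing (x + 1)^3

So m_A(x) = (x + 1)^3*(x + 5) = x^4 + 8*x^3 + 18*x^2 + 16*x + 5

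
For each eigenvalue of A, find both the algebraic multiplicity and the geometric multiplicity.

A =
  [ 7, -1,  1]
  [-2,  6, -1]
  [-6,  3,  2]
λ = 5: alg = 3, geom = 2

Step 1 — factor the characteristic polynomial to read off the algebraic multiplicities:
  χ_A(x) = (x - 5)^3

Step 2 — compute geometric multiplicities via the rank-nullity identity g(λ) = n − rank(A − λI):
  rank(A − (5)·I) = 1, so dim ker(A − (5)·I) = n − 1 = 2

Summary:
  λ = 5: algebraic multiplicity = 3, geometric multiplicity = 2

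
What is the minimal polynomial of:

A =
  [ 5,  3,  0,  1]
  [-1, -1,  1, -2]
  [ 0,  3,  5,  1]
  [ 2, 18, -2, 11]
x^3 - 15*x^2 + 75*x - 125

The characteristic polynomial is χ_A(x) = (x - 5)^4, so the eigenvalues are known. The minimal polynomial is
  m_A(x) = Π_λ (x − λ)^{k_λ}
where k_λ is the size of the *largest* Jordan block for λ (equivalently, the smallest k with (A − λI)^k v = 0 for every generalised eigenvector v of λ).

  λ = 5: largest Jordan block has size 3, contributing (x − 5)^3

So m_A(x) = (x - 5)^3 = x^3 - 15*x^2 + 75*x - 125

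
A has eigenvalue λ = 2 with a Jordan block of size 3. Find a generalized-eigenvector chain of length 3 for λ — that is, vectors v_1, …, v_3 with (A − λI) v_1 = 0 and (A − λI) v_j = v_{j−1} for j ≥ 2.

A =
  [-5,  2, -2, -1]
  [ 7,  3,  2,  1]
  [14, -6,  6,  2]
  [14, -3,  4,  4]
A Jordan chain for λ = 2 of length 3:
v_1 = (21, 0, -56, -35)ᵀ
v_2 = (-7, 7, 14, 14)ᵀ
v_3 = (1, 0, 0, 0)ᵀ

Let N = A − (2)·I. We want v_3 with N^3 v_3 = 0 but N^2 v_3 ≠ 0; then v_{j-1} := N · v_j for j = 3, …, 2.

Pick v_3 = (1, 0, 0, 0)ᵀ.
Then v_2 = N · v_3 = (-7, 7, 14, 14)ᵀ.
Then v_1 = N · v_2 = (21, 0, -56, -35)ᵀ.

Sanity check: (A − (2)·I) v_1 = (0, 0, 0, 0)ᵀ = 0. ✓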